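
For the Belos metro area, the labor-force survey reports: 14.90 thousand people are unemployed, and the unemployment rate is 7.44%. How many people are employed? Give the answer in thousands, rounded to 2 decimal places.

Labor force = U / u = 14.90 / 0.0744 ≈ 200.27 thousand.
Employed = labor force − unemployed = 200.27 − 14.90 = 185.37 thousand.

About 185.37 thousand are employed.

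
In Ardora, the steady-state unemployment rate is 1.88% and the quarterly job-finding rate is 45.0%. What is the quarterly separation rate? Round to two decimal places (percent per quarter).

From u* = s/(s+f): s = u·f/(1−u).
s = 0.0188 × 45.0 / (1 − 0.0188) = 0.8460 / 0.9812 ≈ 0.86% per quarter.

Separation rate ≈ 0.86% per quarter.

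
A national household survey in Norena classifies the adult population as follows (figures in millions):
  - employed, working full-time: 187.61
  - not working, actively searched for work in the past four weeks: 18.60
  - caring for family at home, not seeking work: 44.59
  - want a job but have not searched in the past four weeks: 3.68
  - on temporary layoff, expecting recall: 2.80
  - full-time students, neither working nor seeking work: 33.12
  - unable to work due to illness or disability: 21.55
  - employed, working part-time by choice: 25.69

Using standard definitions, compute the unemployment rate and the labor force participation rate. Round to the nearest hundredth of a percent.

Employed = 187.61 + 25.69 = 213.30 million.
Unemployed = 18.60 + 2.80 = 21.40 million (jobless and actively searching, or on temporary layoff).
Labor force = 213.30 + 21.40 = 234.70 million.
Not in labor force = 44.59 + 3.68 + 33.12 + 21.55 = 102.94 million (those not working and not actively searching are outside the labor force — including those who want a job but have given up searching).
Civilian working-age population = 234.70 + 102.94 = 337.64 million.
Unemployment rate = 21.40 / 234.70 = 9.12%.
Labor force participation rate = 234.70 / 337.64 = 69.51%.

Unemployment rate ≈ 9.12%; labor force participation rate ≈ 69.51%.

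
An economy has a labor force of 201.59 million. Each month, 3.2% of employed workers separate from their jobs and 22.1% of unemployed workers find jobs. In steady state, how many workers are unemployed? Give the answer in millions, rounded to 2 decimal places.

Steady-state unemployment rate u* = s/(s+f) = 3.2/(3.2+22.1) = 0.126482.
Unemployed = u* × labor force = 0.126482 × 201.59 ≈ 25.50 million.

About 25.50 million are unemployed in steady state.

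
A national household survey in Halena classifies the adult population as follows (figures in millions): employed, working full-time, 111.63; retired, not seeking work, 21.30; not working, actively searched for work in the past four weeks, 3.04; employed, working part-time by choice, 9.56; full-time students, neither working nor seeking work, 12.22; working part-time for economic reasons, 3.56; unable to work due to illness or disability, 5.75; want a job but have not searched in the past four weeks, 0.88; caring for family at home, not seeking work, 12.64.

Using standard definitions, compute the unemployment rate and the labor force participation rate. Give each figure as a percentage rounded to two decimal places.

Unemployment rate ≈ 2.38%; labor force participation rate ≈ 70.77%.

Employed = 111.63 + 9.56 + 3.56 = 124.75 million (anyone who worked, including part-time for economic reasons, counts as employed).
Unemployed = 3.04 million.
Labor force = 124.75 + 3.04 = 127.79 million.
Not in labor force = 21.30 + 12.22 + 5.75 + 0.88 + 12.64 = 52.79 million (those not working and not actively searching are outside the labor force — including those who want a job but have given up searching).
Civilian working-age population = 127.79 + 52.79 = 180.58 million.
Unemployment rate = 3.04 / 127.79 = 2.38%.
Labor force participation rate = 127.79 / 180.58 = 70.77%.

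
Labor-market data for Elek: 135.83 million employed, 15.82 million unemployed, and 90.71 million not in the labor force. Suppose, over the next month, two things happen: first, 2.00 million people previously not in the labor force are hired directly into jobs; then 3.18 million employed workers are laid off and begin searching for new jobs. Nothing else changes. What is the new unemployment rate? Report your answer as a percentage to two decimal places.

New unemployment rate ≈ 12.37%.

Initially, labor force = 135.83 + 15.82 = 151.65 million, so u = 15.82/151.65 = 10.43%.
After the first change, employed and labor force both rise by 2.00; unemployed unchanged → E = 137.83, U = 15.82, labor force = 153.65 million.
After the second change, employed falls and unemployed rises by 3.18; labor force unchanged → E = 134.65, U = 19.00, labor force = 153.65 million.
New unemployment rate = 19.00 / 153.65 = 12.37%.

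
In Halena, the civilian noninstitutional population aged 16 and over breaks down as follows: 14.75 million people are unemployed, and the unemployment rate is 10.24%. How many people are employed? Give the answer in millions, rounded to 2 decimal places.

Labor force = U / u = 14.75 / 0.1024 ≈ 144.04 million.
Employed = labor force − unemployed = 144.04 − 14.75 = 129.29 million.

About 129.29 million are employed.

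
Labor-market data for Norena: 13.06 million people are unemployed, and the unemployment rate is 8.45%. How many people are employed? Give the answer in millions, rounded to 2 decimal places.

Labor force = U / u = 13.06 / 0.0845 ≈ 154.56 million.
Employed = labor force − unemployed = 154.56 − 13.06 = 141.50 million.

About 141.50 million are employed.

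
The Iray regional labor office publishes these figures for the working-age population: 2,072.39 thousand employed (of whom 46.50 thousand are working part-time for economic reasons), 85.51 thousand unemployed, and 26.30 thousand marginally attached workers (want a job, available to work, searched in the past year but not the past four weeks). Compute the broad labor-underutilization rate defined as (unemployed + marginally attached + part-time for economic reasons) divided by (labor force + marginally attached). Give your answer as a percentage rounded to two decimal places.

Labor force = 2,072.39 + 85.51 = 2,157.90 thousand.
Numerator = 85.51 + 26.30 + 46.50 = 158.31 thousand.
Denominator = 2,157.90 + 26.30 = 2,184.20 thousand.
Broad rate = 158.31 / 2,184.20 = 7.25%.

Broad underutilization rate ≈ 7.25%.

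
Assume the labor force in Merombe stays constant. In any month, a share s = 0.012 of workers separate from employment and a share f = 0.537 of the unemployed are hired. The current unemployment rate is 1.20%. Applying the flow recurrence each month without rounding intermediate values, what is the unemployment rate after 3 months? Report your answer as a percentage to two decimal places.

With a fixed labor force, u_{t+1} = u_t + s·(1−u_t) − f·u_t = u_t·(1−s−f) + s.
Here 1−s−f = 0.451 and s = 0.012.
u_1 = 0.012000 × 0.451 + 0.012 = 0.017412.
u_2 = 0.017412 × 0.451 + 0.012 = 0.019853.
u_3 = 0.019853 × 0.451 + 0.012 = 0.020954.

Unemployment rate after three months ≈ 2.10%.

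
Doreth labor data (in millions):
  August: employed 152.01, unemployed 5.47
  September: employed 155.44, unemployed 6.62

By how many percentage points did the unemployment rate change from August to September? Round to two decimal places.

The unemployment rate changed by +0.61 percentage points.

August: labor force = 152.01 + 5.47 = 157.48; u = 5.47/157.48 = 3.47%.
September: labor force = 155.44 + 6.62 = 162.06; u = 6.62/162.06 = 4.08%.
Change = 4.08% − 3.47% = +0.61 pp.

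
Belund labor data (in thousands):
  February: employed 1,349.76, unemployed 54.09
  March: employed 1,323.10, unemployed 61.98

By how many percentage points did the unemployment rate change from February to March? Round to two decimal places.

February: labor force = 1,349.76 + 54.09 = 1,403.85; u = 54.09/1,403.85 = 3.85%.
March: labor force = 1,323.10 + 61.98 = 1,385.08; u = 61.98/1,385.08 = 4.47%.
Change = 4.47% − 3.85% = +0.62 pp.

The unemployment rate changed by +0.62 percentage points.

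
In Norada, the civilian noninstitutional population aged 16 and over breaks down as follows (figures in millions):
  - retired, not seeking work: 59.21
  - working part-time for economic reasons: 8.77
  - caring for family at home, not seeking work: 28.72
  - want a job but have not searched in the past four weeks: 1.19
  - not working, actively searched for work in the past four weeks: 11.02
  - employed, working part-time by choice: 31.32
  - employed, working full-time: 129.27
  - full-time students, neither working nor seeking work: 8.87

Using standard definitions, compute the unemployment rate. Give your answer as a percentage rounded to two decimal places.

Unemployment rate ≈ 6.11%.

Employed = 8.77 + 31.32 + 129.27 = 169.36 million (anyone who worked, including part-time for economic reasons, counts as employed).
Unemployed = 11.02 million.
Labor force = 169.36 + 11.02 = 180.38 million.
Unemployment rate = 11.02 / 180.38 = 6.11%.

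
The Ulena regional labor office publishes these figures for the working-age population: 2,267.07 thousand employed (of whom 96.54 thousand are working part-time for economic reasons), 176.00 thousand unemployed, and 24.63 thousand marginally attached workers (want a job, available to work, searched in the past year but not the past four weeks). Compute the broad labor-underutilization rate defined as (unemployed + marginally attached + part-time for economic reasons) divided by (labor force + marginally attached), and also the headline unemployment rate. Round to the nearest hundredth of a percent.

Broad underutilization rate ≈ 12.04%; headline unemployment rate ≈ 7.20%.

Labor force = 2,267.07 + 176.00 = 2,443.07 thousand.
Numerator = 176.00 + 24.63 + 96.54 = 297.17 thousand.
Denominator = 2,443.07 + 24.63 = 2,467.70 thousand.
Broad rate = 297.17 / 2,467.70 = 12.04%.
Headline unemployment rate = 176.00 / 2,443.07 = 7.20%.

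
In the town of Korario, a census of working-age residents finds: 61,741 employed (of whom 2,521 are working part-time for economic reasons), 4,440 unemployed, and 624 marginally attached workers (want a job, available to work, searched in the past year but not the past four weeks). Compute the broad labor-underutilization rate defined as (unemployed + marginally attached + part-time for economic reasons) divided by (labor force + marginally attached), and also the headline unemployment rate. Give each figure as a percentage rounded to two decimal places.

Labor force = 61,741 + 4,440 = 66,181.
Numerator = 4,440 + 624 + 2,521 = 7,585.
Denominator = 66,181 + 624 = 66,805.
Broad rate = 7,585 / 66,805 = 11.35%.
Headline unemployment rate = 4,440 / 66,181 = 6.71%.

Broad underutilization rate ≈ 11.35%; headline unemployment rate ≈ 6.71%.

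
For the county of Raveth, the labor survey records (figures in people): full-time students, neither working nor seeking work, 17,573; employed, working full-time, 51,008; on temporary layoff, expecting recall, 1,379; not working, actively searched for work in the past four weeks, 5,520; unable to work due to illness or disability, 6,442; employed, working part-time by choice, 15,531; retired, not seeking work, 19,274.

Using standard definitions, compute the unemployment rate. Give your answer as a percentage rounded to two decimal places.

Employed = 51,008 + 15,531 = 66,539.
Unemployed = 1,379 + 5,520 = 6,899 (jobless and actively searching, or on temporary layoff).
Labor force = 66,539 + 6,899 = 73,438.
Unemployment rate = 6,899 / 73,438 = 9.39%.

Unemployment rate ≈ 9.39%.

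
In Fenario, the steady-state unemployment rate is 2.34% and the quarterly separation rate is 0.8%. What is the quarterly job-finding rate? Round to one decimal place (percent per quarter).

Job-finding rate ≈ 33.4% per quarter.

From u* = s/(s+f): f = s·(1−u)/u.
f = 0.8 × (1 − 0.0234) / 0.0234 = 0.7813 / 0.0234 ≈ 33.4% per quarter.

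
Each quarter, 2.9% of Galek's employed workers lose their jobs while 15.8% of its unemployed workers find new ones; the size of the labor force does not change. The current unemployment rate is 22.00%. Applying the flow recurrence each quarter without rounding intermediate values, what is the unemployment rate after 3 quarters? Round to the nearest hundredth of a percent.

Unemployment rate after three quarters ≈ 19.00%.

With a fixed labor force, u_{t+1} = u_t + s·(1−u_t) − f·u_t = u_t·(1−s−f) + s.
Here 1−s−f = 0.813 and s = 0.029.
u_1 = 0.220000 × 0.813 + 0.029 = 0.207860.
u_2 = 0.207860 × 0.813 + 0.029 = 0.197990.
u_3 = 0.197990 × 0.813 + 0.029 = 0.189966.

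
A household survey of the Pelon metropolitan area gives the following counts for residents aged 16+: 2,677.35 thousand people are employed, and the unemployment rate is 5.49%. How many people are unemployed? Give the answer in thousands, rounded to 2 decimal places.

Let U be the number unemployed. The labor force is E + U, and U/(E+U) = 0.0549.
So U = 0.0549 × 2,677.35 / (1 − 0.0549) = 146.9865 / 0.9451 ≈ 155.52 thousand.

About 155.52 thousand are unemployed.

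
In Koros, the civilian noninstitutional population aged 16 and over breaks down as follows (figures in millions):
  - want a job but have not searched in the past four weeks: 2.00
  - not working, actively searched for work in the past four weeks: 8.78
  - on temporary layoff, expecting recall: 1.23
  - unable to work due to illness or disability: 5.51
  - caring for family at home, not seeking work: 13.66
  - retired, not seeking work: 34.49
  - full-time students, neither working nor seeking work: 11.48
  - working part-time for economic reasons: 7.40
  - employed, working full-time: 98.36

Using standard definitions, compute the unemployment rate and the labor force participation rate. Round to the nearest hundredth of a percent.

Unemployment rate ≈ 8.65%; labor force participation rate ≈ 63.29%.

Employed = 7.40 + 98.36 = 105.76 million (anyone who worked, including part-time for economic reasons, counts as employed).
Unemployed = 8.78 + 1.23 = 10.01 million (jobless and actively searching, or on temporary layoff).
Labor force = 105.76 + 10.01 = 115.77 million.
Not in labor force = 2.00 + 5.51 + 13.66 + 34.49 + 11.48 = 67.14 million (those not working and not actively searching are outside the labor force — including those who want a job but have given up searching).
Civilian working-age population = 115.77 + 67.14 = 182.91 million.
Unemployment rate = 10.01 / 115.77 = 8.65%.
Labor force participation rate = 115.77 / 182.91 = 63.29%.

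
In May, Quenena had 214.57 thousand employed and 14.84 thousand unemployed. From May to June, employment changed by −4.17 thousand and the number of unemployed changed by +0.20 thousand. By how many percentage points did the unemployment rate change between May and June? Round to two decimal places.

The unemployment rate changed by +0.20 percentage points.

May: labor force = 214.57 + 14.84 = 229.41; u = 14.84/229.41 = 6.47%.
June: labor force = 210.40 + 15.04 = 225.44; u = 15.04/225.44 = 6.67%.
Change = 6.67% − 6.47% = +0.20 pp.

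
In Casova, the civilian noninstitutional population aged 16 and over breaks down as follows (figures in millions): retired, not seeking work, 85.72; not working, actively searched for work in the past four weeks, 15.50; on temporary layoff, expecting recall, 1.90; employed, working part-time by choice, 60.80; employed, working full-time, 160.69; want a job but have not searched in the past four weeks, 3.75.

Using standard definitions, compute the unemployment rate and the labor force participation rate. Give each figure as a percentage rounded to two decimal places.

Unemployment rate ≈ 7.28%; labor force participation rate ≈ 72.75%.

Employed = 60.80 + 160.69 = 221.49 million.
Unemployed = 15.50 + 1.90 = 17.40 million (jobless and actively searching, or on temporary layoff).
Labor force = 221.49 + 17.40 = 238.89 million.
Not in labor force = 85.72 + 3.75 = 89.47 million (those not working and not actively searching are outside the labor force — including those who want a job but have given up searching).
Civilian working-age population = 238.89 + 89.47 = 328.36 million.
Unemployment rate = 17.40 / 238.89 = 7.28%.
Labor force participation rate = 238.89 / 328.36 = 72.75%.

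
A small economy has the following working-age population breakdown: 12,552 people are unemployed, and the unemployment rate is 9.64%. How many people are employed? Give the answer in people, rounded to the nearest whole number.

About 117,655 are employed.

Labor force = U / u = 12,552 / 0.0964 ≈ 130,207.
Employed = labor force − unemployed = 130,207 − 12,552 = 117,655.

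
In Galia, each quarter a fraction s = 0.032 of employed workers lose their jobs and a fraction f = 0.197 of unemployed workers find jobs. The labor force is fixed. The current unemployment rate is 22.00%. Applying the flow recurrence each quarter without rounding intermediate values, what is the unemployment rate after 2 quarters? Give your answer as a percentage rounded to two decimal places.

With a fixed labor force, u_{t+1} = u_t + s·(1−u_t) − f·u_t = u_t·(1−s−f) + s.
Here 1−s−f = 0.771 and s = 0.032.
u_1 = 0.220000 × 0.771 + 0.032 = 0.201620.
u_2 = 0.201620 × 0.771 + 0.032 = 0.187449.

Unemployment rate after two quarters ≈ 18.74%.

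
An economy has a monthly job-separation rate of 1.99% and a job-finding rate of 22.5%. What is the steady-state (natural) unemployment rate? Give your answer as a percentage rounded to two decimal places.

At steady state the flows balance: s·E = f·U, so U/(E+U) = s/(s+f).
u* = 1.99 / (1.99 + 22.5) = 1.99 / 24.49 = 8.13%.

Steady-state unemployment rate ≈ 8.13%.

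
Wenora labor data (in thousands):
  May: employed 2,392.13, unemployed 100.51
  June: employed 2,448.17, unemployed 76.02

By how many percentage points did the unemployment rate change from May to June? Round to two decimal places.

May: labor force = 2,392.13 + 100.51 = 2,492.64; u = 100.51/2,492.64 = 4.03%.
June: labor force = 2,448.17 + 76.02 = 2,524.19; u = 76.02/2,524.19 = 3.01%.
Change = 3.01% − 4.03% = −1.02 pp.

The unemployment rate changed by −1.02 percentage points.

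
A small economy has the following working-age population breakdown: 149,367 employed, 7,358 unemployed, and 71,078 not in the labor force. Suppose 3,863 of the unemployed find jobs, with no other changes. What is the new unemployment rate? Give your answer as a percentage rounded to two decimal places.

New unemployment rate ≈ 2.23%.

Initially, labor force = 149,367 + 7,358 = 156,725, so u = 7,358/156,725 = 4.69%.
After the change, unemployed falls and employed rises by 3,863; labor force unchanged → E = 153,230, U = 3,495, labor force = 156,725.
New unemployment rate = 3,495 / 156,725 = 2.23%.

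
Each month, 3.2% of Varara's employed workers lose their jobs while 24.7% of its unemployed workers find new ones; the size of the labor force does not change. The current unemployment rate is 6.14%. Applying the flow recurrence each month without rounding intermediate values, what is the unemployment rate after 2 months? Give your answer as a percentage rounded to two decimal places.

With a fixed labor force, u_{t+1} = u_t + s·(1−u_t) − f·u_t = u_t·(1−s−f) + s.
Here 1−s−f = 0.721 and s = 0.032.
u_1 = 0.061400 × 0.721 + 0.032 = 0.076269.
u_2 = 0.076269 × 0.721 + 0.032 = 0.086990.

Unemployment rate after two months ≈ 8.70%.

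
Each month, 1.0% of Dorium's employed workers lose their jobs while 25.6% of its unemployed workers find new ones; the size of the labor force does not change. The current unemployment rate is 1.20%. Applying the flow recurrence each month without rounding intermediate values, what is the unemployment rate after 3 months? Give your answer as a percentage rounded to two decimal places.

Unemployment rate after three months ≈ 2.75%.

With a fixed labor force, u_{t+1} = u_t + s·(1−u_t) − f·u_t = u_t·(1−s−f) + s.
Here 1−s−f = 0.734 and s = 0.010.
u_1 = 0.012000 × 0.734 + 0.010 = 0.018808.
u_2 = 0.018808 × 0.734 + 0.010 = 0.023805.
u_3 = 0.023805 × 0.734 + 0.010 = 0.027473.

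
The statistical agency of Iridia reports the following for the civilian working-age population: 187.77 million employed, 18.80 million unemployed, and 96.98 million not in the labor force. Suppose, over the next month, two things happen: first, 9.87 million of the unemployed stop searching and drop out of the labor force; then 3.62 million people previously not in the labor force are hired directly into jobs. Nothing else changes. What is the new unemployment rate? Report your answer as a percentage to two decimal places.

New unemployment rate ≈ 4.46%.

Initially, labor force = 187.77 + 18.80 = 206.57 million, so u = 18.80/206.57 = 9.10%.
After the first change, unemployed and labor force both fall by 9.87 → E = 187.77, U = 8.93, labor force = 196.70 million.
After the second change, employed and labor force both rise by 3.62; unemployed unchanged → E = 191.39, U = 8.93, labor force = 200.32 million.
New unemployment rate = 8.93 / 200.32 = 4.46%.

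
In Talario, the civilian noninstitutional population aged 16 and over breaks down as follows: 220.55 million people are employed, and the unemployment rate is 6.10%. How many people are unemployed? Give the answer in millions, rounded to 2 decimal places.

Let U be the number unemployed. The labor force is E + U, and U/(E+U) = 0.0610.
So U = 0.0610 × 220.55 / (1 − 0.0610) = 13.4535 / 0.9390 ≈ 14.33 million.

About 14.33 million are unemployed.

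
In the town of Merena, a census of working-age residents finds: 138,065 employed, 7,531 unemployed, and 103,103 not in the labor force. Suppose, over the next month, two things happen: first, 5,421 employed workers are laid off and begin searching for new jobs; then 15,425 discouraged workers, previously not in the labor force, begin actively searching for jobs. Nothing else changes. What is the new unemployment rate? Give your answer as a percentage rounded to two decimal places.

New unemployment rate ≈ 17.62%.

Initially, labor force = 138,065 + 7,531 = 145,596, so u = 7,531/145,596 = 5.17%.
After the first change, employed falls and unemployed rises by 5,421; labor force unchanged → E = 132,644, U = 12,952, labor force = 145,596.
After the second change, unemployed and labor force both rise by 15,425 → E = 132,644, U = 28,377, labor force = 161,021.
New unemployment rate = 28,377 / 161,021 = 17.62%.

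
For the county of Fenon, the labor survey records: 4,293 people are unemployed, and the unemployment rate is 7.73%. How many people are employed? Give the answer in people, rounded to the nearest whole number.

About 51,244 are employed.

Labor force = U / u = 4,293 / 0.0773 ≈ 55,537.
Employed = labor force − unemployed = 55,537 − 4,293 = 51,244.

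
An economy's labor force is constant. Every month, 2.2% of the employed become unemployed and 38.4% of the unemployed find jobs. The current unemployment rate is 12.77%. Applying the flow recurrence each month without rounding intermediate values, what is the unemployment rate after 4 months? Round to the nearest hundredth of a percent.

Unemployment rate after four months ≈ 6.33%.

With a fixed labor force, u_{t+1} = u_t + s·(1−u_t) − f·u_t = u_t·(1−s−f) + s.
Here 1−s−f = 0.594 and s = 0.022.
u_1 = 0.127700 × 0.594 + 0.022 = 0.097854.
u_2 = 0.097854 × 0.594 + 0.022 = 0.080125.
u_3 = 0.080125 × 0.594 + 0.022 = 0.069594.
u_4 = 0.069594 × 0.594 + 0.022 = 0.063339.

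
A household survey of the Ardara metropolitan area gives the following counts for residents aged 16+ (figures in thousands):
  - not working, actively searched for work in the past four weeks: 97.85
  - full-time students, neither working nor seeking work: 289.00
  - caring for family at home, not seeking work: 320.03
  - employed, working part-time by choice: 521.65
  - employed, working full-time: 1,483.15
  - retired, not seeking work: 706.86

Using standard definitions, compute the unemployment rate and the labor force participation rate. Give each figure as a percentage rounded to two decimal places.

Unemployment rate ≈ 4.65%; labor force participation rate ≈ 61.51%.

Employed = 521.65 + 1,483.15 = 2,004.80 thousand.
Unemployed = 97.85 thousand.
Labor force = 2,004.80 + 97.85 = 2,102.65 thousand.
Not in labor force = 289.00 + 320.03 + 706.86 = 1,315.89 thousand (those not working and not actively searching are outside the labor force).
Civilian working-age population = 2,102.65 + 1,315.89 = 3,418.54 thousand.
Unemployment rate = 97.85 / 2,102.65 = 4.65%.
Labor force participation rate = 2,102.65 / 3,418.54 = 61.51%.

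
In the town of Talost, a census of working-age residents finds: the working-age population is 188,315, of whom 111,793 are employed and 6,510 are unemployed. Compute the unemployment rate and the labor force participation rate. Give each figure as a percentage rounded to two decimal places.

Labor force = employed + unemployed = 111,793 + 6,510 = 118,303.
Unemployment rate = 6,510 / 118,303 = 5.50%.
Labor force participation rate = 118,303 / 188,315 = 62.82%.

Unemployment rate ≈ 5.50%; labor force participation rate ≈ 62.82%.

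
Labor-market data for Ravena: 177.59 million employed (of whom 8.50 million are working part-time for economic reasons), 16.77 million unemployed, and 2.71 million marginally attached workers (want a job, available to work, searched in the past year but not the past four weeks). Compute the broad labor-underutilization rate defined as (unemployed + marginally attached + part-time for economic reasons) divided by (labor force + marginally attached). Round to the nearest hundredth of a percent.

Labor force = 177.59 + 16.77 = 194.36 million.
Numerator = 16.77 + 2.71 + 8.50 = 27.98 million.
Denominator = 194.36 + 2.71 = 197.07 million.
Broad rate = 27.98 / 197.07 = 14.20%.

Broad underutilization rate ≈ 14.20%.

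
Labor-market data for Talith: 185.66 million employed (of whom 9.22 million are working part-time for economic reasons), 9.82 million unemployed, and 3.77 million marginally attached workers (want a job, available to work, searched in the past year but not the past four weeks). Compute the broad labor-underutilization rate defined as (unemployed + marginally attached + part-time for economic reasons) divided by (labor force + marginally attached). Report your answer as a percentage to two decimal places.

Labor force = 185.66 + 9.82 = 195.48 million.
Numerator = 9.82 + 3.77 + 9.22 = 22.81 million.
Denominator = 195.48 + 3.77 = 199.25 million.
Broad rate = 22.81 / 199.25 = 11.45%.

Broad underutilization rate ≈ 11.45%.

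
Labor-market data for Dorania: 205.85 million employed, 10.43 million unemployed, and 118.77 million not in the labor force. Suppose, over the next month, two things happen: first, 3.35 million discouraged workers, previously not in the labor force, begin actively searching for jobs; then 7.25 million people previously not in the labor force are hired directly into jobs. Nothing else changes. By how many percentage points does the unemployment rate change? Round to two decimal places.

Initially, labor force = 205.85 + 10.43 = 216.28 million, so u = 10.43/216.28 = 4.82%.
After the first change, unemployed and labor force both rise by 3.35 → E = 205.85, U = 13.78, labor force = 219.63 million.
After the second change, employed and labor force both rise by 7.25; unemployed unchanged → E = 213.10, U = 13.78, labor force = 226.88 million.
New unemployment rate = 13.78 / 226.88 = 6.07%.
Change = 6.07% − 4.82% = +1.25 percentage points.

The unemployment rate changes by +1.25 percentage points.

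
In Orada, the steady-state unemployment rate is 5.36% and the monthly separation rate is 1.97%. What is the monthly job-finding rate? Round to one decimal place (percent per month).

Job-finding rate ≈ 34.8% per month.

From u* = s/(s+f): f = s·(1−u)/u.
f = 1.97 × (1 − 0.0536) / 0.0536 = 1.8644 / 0.0536 ≈ 34.8% per month.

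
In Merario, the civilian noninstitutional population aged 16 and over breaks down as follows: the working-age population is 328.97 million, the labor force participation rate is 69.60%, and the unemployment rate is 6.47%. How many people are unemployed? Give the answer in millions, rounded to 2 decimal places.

Labor force = 0.6960 × 328.97 = 228.96 million.
Unemployed = 0.0647 × 228.96 ≈ 14.81 million.

About 14.81 million are unemployed.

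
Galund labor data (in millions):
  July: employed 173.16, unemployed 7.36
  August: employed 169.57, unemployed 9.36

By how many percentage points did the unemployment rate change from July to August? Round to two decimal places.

July: labor force = 173.16 + 7.36 = 180.52; u = 7.36/180.52 = 4.08%.
August: labor force = 169.57 + 9.36 = 178.93; u = 9.36/178.93 = 5.23%.
Change = 5.23% − 4.08% = +1.15 pp.

The unemployment rate changed by +1.15 percentage points.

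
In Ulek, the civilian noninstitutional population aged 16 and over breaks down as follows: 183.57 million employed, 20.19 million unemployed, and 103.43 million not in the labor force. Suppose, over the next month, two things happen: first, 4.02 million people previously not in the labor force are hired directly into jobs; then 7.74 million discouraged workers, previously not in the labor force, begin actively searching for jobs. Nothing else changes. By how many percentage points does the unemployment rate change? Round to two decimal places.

Initially, labor force = 183.57 + 20.19 = 203.76 million, so u = 20.19/203.76 = 9.91%.
After the first change, employed and labor force both rise by 4.02; unemployed unchanged → E = 187.59, U = 20.19, labor force = 207.78 million.
After the second change, unemployed and labor force both rise by 7.74 → E = 187.59, U = 27.93, labor force = 215.52 million.
New unemployment rate = 27.93 / 215.52 = 12.96%.
Change = 12.96% − 9.91% = +3.05 percentage points.

The unemployment rate changes by +3.05 percentage points.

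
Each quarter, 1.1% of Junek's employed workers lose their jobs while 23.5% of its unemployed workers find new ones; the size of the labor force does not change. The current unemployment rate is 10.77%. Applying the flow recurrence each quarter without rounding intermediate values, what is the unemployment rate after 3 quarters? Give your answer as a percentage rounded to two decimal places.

With a fixed labor force, u_{t+1} = u_t + s·(1−u_t) − f·u_t = u_t·(1−s−f) + s.
Here 1−s−f = 0.754 and s = 0.011.
u_1 = 0.107700 × 0.754 + 0.011 = 0.092206.
u_2 = 0.092206 × 0.754 + 0.011 = 0.080523.
u_3 = 0.080523 × 0.754 + 0.011 = 0.071714.

Unemployment rate after three quarters ≈ 7.17%.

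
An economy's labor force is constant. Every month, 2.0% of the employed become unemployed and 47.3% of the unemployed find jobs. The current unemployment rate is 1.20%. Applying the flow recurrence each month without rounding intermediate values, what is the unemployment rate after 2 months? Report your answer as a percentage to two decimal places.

Unemployment rate after two months ≈ 3.32%.

With a fixed labor force, u_{t+1} = u_t + s·(1−u_t) − f·u_t = u_t·(1−s−f) + s.
Here 1−s−f = 0.507 and s = 0.020.
u_1 = 0.012000 × 0.507 + 0.020 = 0.026084.
u_2 = 0.026084 × 0.507 + 0.020 = 0.033225.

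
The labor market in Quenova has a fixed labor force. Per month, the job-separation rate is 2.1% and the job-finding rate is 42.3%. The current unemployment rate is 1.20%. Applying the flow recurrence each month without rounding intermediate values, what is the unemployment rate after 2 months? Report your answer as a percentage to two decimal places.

With a fixed labor force, u_{t+1} = u_t + s·(1−u_t) − f·u_t = u_t·(1−s−f) + s.
Here 1−s−f = 0.556 and s = 0.021.
u_1 = 0.012000 × 0.556 + 0.021 = 0.027672.
u_2 = 0.027672 × 0.556 + 0.021 = 0.036386.

Unemployment rate after two months ≈ 3.64%.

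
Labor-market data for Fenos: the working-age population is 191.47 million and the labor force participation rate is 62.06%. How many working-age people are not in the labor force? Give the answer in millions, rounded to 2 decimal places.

Share not in the labor force = 1 − 0.6206 = 0.3794.
Not in labor force = 0.3794 × 191.47 ≈ 72.64 million.

About 72.64 million are not in the labor force.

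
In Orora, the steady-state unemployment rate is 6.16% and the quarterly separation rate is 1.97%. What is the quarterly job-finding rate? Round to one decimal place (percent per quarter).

Job-finding rate ≈ 30.0% per quarter.

From u* = s/(s+f): f = s·(1−u)/u.
f = 1.97 × (1 − 0.0616) / 0.0616 = 1.8486 / 0.0616 ≈ 30.0% per quarter.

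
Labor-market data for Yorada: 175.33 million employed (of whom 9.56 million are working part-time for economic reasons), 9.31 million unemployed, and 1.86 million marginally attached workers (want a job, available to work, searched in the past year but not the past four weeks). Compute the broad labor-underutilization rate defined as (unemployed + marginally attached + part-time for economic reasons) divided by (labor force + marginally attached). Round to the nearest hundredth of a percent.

Broad underutilization rate ≈ 11.12%.

Labor force = 175.33 + 9.31 = 184.64 million.
Numerator = 9.31 + 1.86 + 9.56 = 20.73 million.
Denominator = 184.64 + 1.86 = 186.50 million.
Broad rate = 20.73 / 186.50 = 11.12%.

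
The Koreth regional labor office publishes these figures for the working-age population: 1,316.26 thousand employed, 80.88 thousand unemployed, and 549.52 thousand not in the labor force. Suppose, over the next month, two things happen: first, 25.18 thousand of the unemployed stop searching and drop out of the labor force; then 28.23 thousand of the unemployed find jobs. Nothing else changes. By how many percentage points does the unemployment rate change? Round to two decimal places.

Initially, labor force = 1,316.26 + 80.88 = 1,397.14 thousand, so u = 80.88/1,397.14 = 5.79%.
After the first change, unemployed and labor force both fall by 25.18 → E = 1,316.26, U = 55.70, labor force = 1,371.96 thousand.
After the second change, unemployed falls and employed rises by 28.23; labor force unchanged → E = 1,344.49, U = 27.47, labor force = 1,371.96 thousand.
New unemployment rate = 27.47 / 1,371.96 = 2.00%.
Change = 2.00% − 5.79% = −3.79 percentage points.

The unemployment rate changes by −3.79 percentage points.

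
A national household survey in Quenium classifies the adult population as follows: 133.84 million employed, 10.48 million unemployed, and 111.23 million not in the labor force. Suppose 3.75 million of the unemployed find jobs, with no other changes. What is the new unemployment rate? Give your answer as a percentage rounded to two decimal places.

Initially, labor force = 133.84 + 10.48 = 144.32 million, so u = 10.48/144.32 = 7.26%.
After the change, unemployed falls and employed rises by 3.75; labor force unchanged → E = 137.59, U = 6.73, labor force = 144.32 million.
New unemployment rate = 6.73 / 144.32 = 4.66%.

New unemployment rate ≈ 4.66%.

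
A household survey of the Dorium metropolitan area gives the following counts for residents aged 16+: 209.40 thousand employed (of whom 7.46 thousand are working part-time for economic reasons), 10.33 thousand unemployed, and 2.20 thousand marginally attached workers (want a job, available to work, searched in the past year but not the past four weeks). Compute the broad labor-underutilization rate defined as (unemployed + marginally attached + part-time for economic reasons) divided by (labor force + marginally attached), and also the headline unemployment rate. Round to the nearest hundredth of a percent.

Labor force = 209.40 + 10.33 = 219.73 thousand.
Numerator = 10.33 + 2.20 + 7.46 = 19.99 thousand.
Denominator = 219.73 + 2.20 = 221.93 thousand.
Broad rate = 19.99 / 221.93 = 9.01%.
Headline unemployment rate = 10.33 / 219.73 = 4.70%.

Broad underutilization rate ≈ 9.01%; headline unemployment rate ≈ 4.70%.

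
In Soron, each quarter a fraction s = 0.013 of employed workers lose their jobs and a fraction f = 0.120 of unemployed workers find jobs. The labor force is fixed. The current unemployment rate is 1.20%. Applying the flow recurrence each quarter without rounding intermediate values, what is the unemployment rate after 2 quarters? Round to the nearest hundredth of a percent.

Unemployment rate after two quarters ≈ 3.33%.

With a fixed labor force, u_{t+1} = u_t + s·(1−u_t) − f·u_t = u_t·(1−s−f) + s.
Here 1−s−f = 0.867 and s = 0.013.
u_1 = 0.012000 × 0.867 + 0.013 = 0.023404.
u_2 = 0.023404 × 0.867 + 0.013 = 0.033291.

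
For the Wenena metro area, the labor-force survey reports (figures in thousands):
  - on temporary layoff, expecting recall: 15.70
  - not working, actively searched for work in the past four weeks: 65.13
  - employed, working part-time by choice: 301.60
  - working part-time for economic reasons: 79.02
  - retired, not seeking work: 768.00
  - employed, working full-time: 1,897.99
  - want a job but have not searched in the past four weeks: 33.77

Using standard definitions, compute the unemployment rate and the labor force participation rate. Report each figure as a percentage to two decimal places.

Employed = 301.60 + 79.02 + 1,897.99 = 2,278.61 thousand (anyone who worked, including part-time for economic reasons, counts as employed).
Unemployed = 15.70 + 65.13 = 80.83 thousand (jobless and actively searching, or on temporary layoff).
Labor force = 2,278.61 + 80.83 = 2,359.44 thousand.
Not in labor force = 768.00 + 33.77 = 801.77 thousand (those not working and not actively searching are outside the labor force — including those who want a job but have given up searching).
Civilian working-age population = 2,359.44 + 801.77 = 3,161.21 thousand.
Unemployment rate = 80.83 / 2,359.44 = 3.43%.
Labor force participation rate = 2,359.44 / 3,161.21 = 74.64%.

Unemployment rate ≈ 3.43%; labor force participation rate ≈ 74.64%.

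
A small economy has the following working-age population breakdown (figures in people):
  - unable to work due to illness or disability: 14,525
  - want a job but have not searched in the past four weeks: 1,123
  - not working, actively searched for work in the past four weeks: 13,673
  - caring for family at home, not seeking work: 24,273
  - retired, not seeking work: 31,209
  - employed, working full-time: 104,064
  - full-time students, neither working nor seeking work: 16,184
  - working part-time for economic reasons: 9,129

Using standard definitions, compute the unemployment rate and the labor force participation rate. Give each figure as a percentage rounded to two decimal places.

Unemployment rate ≈ 10.78%; labor force participation rate ≈ 59.23%.

Employed = 104,064 + 9,129 = 113,193 (anyone who worked, including part-time for economic reasons, counts as employed).
Unemployed = 13,673.
Labor force = 113,193 + 13,673 = 126,866.
Not in labor force = 14,525 + 1,123 + 24,273 + 31,209 + 16,184 = 87,314 (those not working and not actively searching are outside the labor force — including those who want a job but have given up searching).
Civilian working-age population = 126,866 + 87,314 = 214,180.
Unemployment rate = 13,673 / 126,866 = 10.78%.
Labor force participation rate = 126,866 / 214,180 = 59.23%.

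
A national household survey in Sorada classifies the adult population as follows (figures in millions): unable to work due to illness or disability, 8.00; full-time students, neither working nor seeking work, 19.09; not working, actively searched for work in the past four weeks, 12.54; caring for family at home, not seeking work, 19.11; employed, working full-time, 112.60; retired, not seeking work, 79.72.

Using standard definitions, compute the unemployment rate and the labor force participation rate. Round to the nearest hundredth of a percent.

Unemployment rate ≈ 10.02%; labor force participation rate ≈ 49.84%.

Employed = 112.60 million.
Unemployed = 12.54 million.
Labor force = 112.60 + 12.54 = 125.14 million.
Not in labor force = 8.00 + 19.09 + 19.11 + 79.72 = 125.92 million (those not working and not actively searching are outside the labor force).
Civilian working-age population = 125.14 + 125.92 = 251.06 million.
Unemployment rate = 12.54 / 125.14 = 10.02%.
Labor force participation rate = 125.14 / 251.06 = 49.84%.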